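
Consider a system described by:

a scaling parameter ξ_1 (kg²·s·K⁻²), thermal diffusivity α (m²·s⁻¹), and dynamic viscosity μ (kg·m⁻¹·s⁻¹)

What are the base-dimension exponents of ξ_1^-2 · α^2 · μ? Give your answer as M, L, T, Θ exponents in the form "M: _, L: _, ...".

M: -3, L: 3, T: -5, Θ: 4

Collect each base-dimension exponent across the product:
  M: −2·(2) + 2·(0) + (1) = -3
  L: −2·(0) + 2·(2) + (-1) = 3
  T: −2·(1) + 2·(-1) + (-1) = -5
  Θ: −2·(-2) + 2·(0) + (0) = 4
So the dimensions are [M⁻³ L³ T⁻⁵ Θ⁴].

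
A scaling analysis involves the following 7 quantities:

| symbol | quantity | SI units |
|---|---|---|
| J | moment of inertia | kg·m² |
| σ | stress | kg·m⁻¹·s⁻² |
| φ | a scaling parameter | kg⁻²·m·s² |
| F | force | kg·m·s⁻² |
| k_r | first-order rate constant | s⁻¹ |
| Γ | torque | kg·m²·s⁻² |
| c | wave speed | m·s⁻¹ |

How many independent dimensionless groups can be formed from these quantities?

4

There are 7 variables and 3 base dimensions (M, L, T).
The dimension matrix has rank 3.
Independent dimensionless groups: 7 − 3 = 4.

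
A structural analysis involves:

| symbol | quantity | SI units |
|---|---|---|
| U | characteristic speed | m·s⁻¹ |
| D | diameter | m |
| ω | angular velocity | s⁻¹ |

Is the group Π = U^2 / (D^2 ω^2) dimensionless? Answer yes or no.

yes

Sum the exponent of each base dimension across the product:
  L: 2·[U]_L − 2·[D]_L − 2·[ω]_L = 2·(1) − 2·(1) − 2·(0) = 0
  T: 2·[U]_T − 2·[D]_T − 2·[ω]_T = 2·(-1) − 2·(0) − 2·(-1) = 0
All base exponents vanish — dimensionless.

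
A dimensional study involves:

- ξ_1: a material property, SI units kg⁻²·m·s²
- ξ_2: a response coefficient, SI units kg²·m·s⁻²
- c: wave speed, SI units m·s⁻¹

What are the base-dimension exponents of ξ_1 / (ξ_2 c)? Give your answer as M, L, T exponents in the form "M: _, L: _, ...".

M: -4, L: -1, T: 5

Collect each base-dimension exponent across the product:
  M: (-2) − (2) − (0) = -4
  L: (1) − (1) − (1) = -1
  T: (2) − (-2) − (-1) = 5
So the dimensions are [M⁻⁴ L⁻¹ T⁵].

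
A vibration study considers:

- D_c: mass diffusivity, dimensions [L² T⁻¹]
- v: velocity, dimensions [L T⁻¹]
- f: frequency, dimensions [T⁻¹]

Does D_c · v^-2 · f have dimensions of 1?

Sum the exponent of each base dimension across the product:
  L: [D_c]_L − 2·[v]_L + [f]_L = (2) − 2·(1) + (0) = 0
  T: [D_c]_T − 2·[v]_T + [f]_T = (-1) − 2·(-1) + (-1) = 0
All base exponents vanish — dimensionless.

yes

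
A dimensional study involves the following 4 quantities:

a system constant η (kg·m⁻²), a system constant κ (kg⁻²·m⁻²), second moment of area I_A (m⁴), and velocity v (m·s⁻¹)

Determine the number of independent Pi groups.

1

There are 4 variables and 3 base dimensions (M, L, T).
The dimension matrix has rank 3.
Independent dimensionless groups: 4 − 3 = 1.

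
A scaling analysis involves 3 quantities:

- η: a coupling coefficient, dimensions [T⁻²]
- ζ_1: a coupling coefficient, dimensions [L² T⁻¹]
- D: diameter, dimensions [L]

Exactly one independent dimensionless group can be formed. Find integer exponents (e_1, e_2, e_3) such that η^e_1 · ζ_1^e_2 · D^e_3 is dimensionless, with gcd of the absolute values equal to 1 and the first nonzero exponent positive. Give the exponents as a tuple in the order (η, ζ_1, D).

L: e_1·(0) + e_2·(2) + e_3·(1) = 0
T: e_1·(-2) + e_2·(-1) + e_3·(0) = 0
Solving this homogeneous linear system for the smallest-integer solution (first nonzero entry positive) gives (1, -2, 4).

(1, -2, 4)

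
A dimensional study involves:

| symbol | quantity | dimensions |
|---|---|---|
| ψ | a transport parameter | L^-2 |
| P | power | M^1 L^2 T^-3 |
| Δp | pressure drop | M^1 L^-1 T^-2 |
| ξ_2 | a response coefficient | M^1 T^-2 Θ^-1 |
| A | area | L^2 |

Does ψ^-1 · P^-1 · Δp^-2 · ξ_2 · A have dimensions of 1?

no

Sum the exponent of each base dimension across the product:
  M: −[ψ]_M − [P]_M − 2·[Δp]_M + [ξ_2]_M + [A]_M = −(0) − (1) − 2·(1) + (1) + (0) = -2
  L: −[ψ]_L − [P]_L − 2·[Δp]_L + [ξ_2]_L + [A]_L = −(-2) − (2) − 2·(-1) + (0) + (2) = 4
  T: −[ψ]_T − [P]_T − 2·[Δp]_T + [ξ_2]_T + [A]_T = −(0) − (-3) − 2·(-2) + (-2) + (0) = 5
  Θ: −[ψ]_Θ − [P]_Θ − 2·[Δp]_Θ + [ξ_2]_Θ + [A]_Θ = −(0) − (0) − 2·(0) + (-1) + (0) = -1
Net dimensions [M⁻² L⁴ T⁵ Θ⁻¹] ≠ [1] — not dimensionless.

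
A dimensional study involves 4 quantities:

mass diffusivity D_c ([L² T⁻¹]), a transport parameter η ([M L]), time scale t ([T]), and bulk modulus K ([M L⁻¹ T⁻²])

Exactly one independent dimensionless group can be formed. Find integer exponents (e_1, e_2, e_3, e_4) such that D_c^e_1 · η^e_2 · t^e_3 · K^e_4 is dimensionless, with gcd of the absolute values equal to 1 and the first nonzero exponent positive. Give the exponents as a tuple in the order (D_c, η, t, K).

M: e_1·(0) + e_2·(1) + e_3·(0) + e_4·(1) = 0
L: e_1·(2) + e_2·(1) + e_3·(0) + e_4·(-1) = 0
T: e_1·(-1) + e_2·(0) + e_3·(1) + e_4·(-2) = 0
Solving this homogeneous linear system for the smallest-integer solution (first nonzero entry positive) gives (1, -1, 3, 1).

(1, -1, 3, 1)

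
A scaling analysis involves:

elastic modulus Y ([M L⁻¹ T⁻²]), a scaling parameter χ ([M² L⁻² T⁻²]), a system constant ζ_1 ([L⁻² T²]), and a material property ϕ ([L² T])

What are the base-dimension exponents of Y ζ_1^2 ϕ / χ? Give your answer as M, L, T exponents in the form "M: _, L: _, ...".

Collect each base-dimension exponent across the product:
  M: (1) − (2) + 2·(0) + (0) = -1
  L: (-1) − (-2) + 2·(-2) + (2) = -1
  T: (-2) − (-2) + 2·(2) + (1) = 5
So the dimensions are [M⁻¹ L⁻¹ T⁵].

M: -1, L: -1, T: 5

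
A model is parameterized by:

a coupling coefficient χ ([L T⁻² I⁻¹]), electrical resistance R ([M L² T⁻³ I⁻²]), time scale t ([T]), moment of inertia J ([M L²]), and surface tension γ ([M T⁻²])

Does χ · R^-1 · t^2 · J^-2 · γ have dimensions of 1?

Sum the exponent of each base dimension across the product:
  M: [χ]_M − [R]_M + 2·[t]_M − 2·[J]_M + [γ]_M = (0) − (1) + 2·(0) − 2·(1) + (1) = -2
  L: [χ]_L − [R]_L + 2·[t]_L − 2·[J]_L + [γ]_L = (1) − (2) + 2·(0) − 2·(2) + (0) = -5
  T: [χ]_T − [R]_T + 2·[t]_T − 2·[J]_T + [γ]_T = (-2) − (-3) + 2·(1) − 2·(0) + (-2) = 1
  I: [χ]_I − [R]_I + 2·[t]_I − 2·[J]_I + [γ]_I = (-1) − (-2) + 2·(0) − 2·(0) + (0) = 1
Net dimensions [M⁻² L⁻⁵ T I] ≠ [1] — not dimensionless.

no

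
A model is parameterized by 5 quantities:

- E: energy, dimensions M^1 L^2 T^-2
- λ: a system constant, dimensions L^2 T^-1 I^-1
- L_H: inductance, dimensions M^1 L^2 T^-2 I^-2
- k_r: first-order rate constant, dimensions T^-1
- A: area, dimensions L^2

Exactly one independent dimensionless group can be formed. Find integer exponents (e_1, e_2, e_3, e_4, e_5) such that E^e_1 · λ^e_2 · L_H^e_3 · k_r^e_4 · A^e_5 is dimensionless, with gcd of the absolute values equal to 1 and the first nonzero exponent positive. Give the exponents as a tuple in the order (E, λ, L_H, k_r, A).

(1, 2, -1, -2, -2)

M: e_1·(1) + e_2·(0) + e_3·(1) + e_4·(0) + e_5·(0) = 0
L: e_1·(2) + e_2·(2) + e_3·(2) + e_4·(0) + e_5·(2) = 0
T: e_1·(-2) + e_2·(-1) + e_3·(-2) + e_4·(-1) + e_5·(0) = 0
I: e_1·(0) + e_2·(-1) + e_3·(-2) + e_4·(0) + e_5·(0) = 0
Solving this homogeneous linear system for the smallest-integer solution (first nonzero entry positive) gives (1, 2, -1, -2, -2).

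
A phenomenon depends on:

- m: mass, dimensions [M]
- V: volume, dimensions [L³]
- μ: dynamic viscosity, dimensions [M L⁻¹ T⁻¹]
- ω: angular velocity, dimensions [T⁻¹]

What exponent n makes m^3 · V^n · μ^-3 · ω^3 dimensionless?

Balance the L exponent: (3)·n from V, plus 3·(0) − 3·(-1) + 3·(0) = 3 from the rest, must sum to zero.
3n + 3 = 0, so n = -1.

-1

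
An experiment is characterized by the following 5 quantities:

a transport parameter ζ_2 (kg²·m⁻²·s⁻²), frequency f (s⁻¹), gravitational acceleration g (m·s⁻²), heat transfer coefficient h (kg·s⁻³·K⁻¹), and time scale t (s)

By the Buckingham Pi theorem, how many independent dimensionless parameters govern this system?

There are 5 variables and 4 base dimensions (M, L, T, Θ).
The dimension matrix has rank 4.
Independent dimensionless groups: 5 − 4 = 1.

1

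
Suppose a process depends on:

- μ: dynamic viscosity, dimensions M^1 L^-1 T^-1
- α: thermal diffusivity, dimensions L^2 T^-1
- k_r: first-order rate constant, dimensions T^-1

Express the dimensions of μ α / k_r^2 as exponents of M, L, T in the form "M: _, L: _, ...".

M: 1, L: 1, T: 0

Collect each base-dimension exponent across the product:
  M: (1) + (0) − 2·(0) = 1
  L: (-1) + (2) − 2·(0) = 1
  T: (-1) + (-1) − 2·(-1) = 0
So the dimensions are [M L].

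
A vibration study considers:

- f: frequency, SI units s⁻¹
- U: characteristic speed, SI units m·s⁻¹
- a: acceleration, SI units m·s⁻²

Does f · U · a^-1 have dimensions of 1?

Sum the exponent of each base dimension across the product:
  M: [f]_M + [U]_M − [a]_M = (0) + (0) − (0) = 0
  L: [f]_L + [U]_L − [a]_L = (0) + (1) − (1) = 0
  T: [f]_T + [U]_T − [a]_T = (-1) + (-1) − (-2) = 0
  Θ: [f]_Θ + [U]_Θ − [a]_Θ = (0) + (0) − (0) = 0
All base exponents vanish — dimensionless.

yes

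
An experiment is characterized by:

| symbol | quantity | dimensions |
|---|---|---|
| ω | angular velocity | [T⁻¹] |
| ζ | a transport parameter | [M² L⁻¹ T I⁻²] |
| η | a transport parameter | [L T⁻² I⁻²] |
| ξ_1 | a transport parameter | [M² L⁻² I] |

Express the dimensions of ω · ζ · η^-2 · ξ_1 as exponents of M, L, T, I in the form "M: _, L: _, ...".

M: 4, L: -5, T: 4, I: 3

Collect each base-dimension exponent across the product:
  M: (0) + (2) − 2·(0) + (2) = 4
  L: (0) + (-1) − 2·(1) + (-2) = -5
  T: (-1) + (1) − 2·(-2) + (0) = 4
  I: (0) + (-2) − 2·(-2) + (1) = 3
So the dimensions are [M⁴ L⁻⁵ T⁴ I³].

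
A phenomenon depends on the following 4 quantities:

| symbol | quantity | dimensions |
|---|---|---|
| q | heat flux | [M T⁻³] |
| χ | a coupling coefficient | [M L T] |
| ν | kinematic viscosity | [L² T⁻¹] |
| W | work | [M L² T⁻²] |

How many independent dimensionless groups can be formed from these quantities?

1

There are 4 variables and 3 base dimensions (M, L, T).
The dimension matrix has rank 3.
Independent dimensionless groups: 4 − 3 = 1.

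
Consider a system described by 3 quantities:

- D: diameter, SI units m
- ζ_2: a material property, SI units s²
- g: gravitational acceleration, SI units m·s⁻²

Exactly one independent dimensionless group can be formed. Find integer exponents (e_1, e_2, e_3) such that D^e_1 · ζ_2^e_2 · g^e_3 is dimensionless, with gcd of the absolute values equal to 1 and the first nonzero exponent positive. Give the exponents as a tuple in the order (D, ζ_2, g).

L: e_1·(1) + e_2·(0) + e_3·(1) = 0
T: e_1·(0) + e_2·(2) + e_3·(-2) = 0
Solving this homogeneous linear system for the smallest-integer solution (first nonzero entry positive) gives (1, -1, -1).

(1, -1, -1)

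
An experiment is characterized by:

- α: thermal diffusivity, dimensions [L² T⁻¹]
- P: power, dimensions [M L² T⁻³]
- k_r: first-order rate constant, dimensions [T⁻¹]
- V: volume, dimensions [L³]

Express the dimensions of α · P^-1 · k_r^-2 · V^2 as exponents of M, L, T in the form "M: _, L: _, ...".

Collect each base-dimension exponent across the product:
  M: (0) − (1) − 2·(0) + 2·(0) = -1
  L: (2) − (2) − 2·(0) + 2·(3) = 6
  T: (-1) − (-3) − 2·(-1) + 2·(0) = 4
So the dimensions are [M⁻¹ L⁶ T⁴].

M: -1, L: 6, T: 4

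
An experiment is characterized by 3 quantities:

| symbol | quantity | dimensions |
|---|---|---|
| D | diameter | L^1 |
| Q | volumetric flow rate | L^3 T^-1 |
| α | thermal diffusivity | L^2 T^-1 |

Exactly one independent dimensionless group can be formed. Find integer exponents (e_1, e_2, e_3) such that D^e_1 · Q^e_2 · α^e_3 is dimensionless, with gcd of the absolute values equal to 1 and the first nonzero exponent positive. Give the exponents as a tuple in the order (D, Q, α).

L: e_1·(1) + e_2·(3) + e_3·(2) = 0
T: e_1·(0) + e_2·(-1) + e_3·(-1) = 0
Solving this homogeneous linear system for the smallest-integer solution (first nonzero entry positive) gives (1, -1, 1).

(1, -1, 1)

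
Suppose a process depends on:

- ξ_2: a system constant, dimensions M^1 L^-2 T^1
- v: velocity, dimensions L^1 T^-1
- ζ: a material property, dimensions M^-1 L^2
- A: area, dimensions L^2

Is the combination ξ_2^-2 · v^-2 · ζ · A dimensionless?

no

Sum the exponent of each base dimension across the product:
  M: −2·[ξ_2]_M − 2·[v]_M + [ζ]_M + [A]_M = −2·(1) − 2·(0) + (-1) + (0) = -3
  L: −2·[ξ_2]_L − 2·[v]_L + [ζ]_L + [A]_L = −2·(-2) − 2·(1) + (2) + (2) = 6
  T: −2·[ξ_2]_T − 2·[v]_T + [ζ]_T + [A]_T = −2·(1) − 2·(-1) + (0) + (0) = 0
Net dimensions [M⁻³ L⁶] ≠ [1] — not dimensionless.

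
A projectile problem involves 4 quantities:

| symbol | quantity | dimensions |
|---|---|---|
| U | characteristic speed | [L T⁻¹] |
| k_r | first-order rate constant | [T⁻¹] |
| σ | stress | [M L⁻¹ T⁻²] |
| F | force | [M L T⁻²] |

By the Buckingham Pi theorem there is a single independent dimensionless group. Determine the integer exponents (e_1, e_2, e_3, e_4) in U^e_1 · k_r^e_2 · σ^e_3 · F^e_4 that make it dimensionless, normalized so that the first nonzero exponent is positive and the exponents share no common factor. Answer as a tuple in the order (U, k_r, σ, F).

(2, -2, 1, -1)

M: e_1·(0) + e_2·(0) + e_3·(1) + e_4·(1) = 0
L: e_1·(1) + e_2·(0) + e_3·(-1) + e_4·(1) = 0
T: e_1·(-1) + e_2·(-1) + e_3·(-2) + e_4·(-2) = 0
Solving this homogeneous linear system for the smallest-integer solution (first nonzero entry positive) gives (2, -2, 1, -1).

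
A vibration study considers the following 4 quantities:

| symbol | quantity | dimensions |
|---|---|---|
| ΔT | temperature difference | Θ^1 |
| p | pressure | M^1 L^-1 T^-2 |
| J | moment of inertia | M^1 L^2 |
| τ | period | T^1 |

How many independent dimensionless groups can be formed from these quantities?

There are 4 variables and 4 base dimensions (M, L, T, Θ).
The dimension matrix has rank 4.
Independent dimensionless groups: 4 − 4 = 0.

0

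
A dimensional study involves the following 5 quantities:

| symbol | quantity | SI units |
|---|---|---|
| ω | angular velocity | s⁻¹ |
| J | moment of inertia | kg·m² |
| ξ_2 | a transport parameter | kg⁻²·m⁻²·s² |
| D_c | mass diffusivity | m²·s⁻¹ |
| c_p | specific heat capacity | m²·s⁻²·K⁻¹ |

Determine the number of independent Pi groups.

There are 5 variables and 4 base dimensions (M, L, T, Θ).
The dimension matrix has rank 4.
Independent dimensionless groups: 5 − 4 = 1.

1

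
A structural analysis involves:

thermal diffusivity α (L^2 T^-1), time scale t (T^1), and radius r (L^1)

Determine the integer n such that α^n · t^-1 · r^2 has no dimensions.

-1

Balance the L exponent: (2)·n from α, plus −(0) + 2·(1) = 2 from the rest, must sum to zero.
2n + 2 = 0, so n = -1.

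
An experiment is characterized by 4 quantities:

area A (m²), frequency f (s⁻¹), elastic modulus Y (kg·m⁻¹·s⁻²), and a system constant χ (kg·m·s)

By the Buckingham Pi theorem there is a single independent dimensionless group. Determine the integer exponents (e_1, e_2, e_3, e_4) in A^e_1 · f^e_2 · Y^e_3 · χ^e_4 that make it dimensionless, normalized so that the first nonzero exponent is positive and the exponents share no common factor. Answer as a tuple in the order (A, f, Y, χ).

(1, -3, 1, -1)

M: e_1·(0) + e_2·(0) + e_3·(1) + e_4·(1) = 0
L: e_1·(2) + e_2·(0) + e_3·(-1) + e_4·(1) = 0
T: e_1·(0) + e_2·(-1) + e_3·(-2) + e_4·(1) = 0
Solving this homogeneous linear system for the smallest-integer solution (first nonzero entry positive) gives (1, -3, 1, -1).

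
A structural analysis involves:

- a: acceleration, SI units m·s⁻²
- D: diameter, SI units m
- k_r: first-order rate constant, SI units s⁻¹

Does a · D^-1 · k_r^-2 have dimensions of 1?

Sum the exponent of each base dimension across the product:
  L: [a]_L − [D]_L − 2·[k_r]_L = (1) − (1) − 2·(0) = 0
  T: [a]_T − [D]_T − 2·[k_r]_T = (-2) − (0) − 2·(-1) = 0
All base exponents vanish — dimensionless.

yes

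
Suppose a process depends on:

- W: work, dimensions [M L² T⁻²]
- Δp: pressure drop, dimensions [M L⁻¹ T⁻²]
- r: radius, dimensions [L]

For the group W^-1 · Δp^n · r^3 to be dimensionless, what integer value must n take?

1

Balance the M exponent: (1)·n from Δp, plus −(1) + 3·(0) = -1 from the rest, must sum to zero.
n − 1 = 0, so n = 1.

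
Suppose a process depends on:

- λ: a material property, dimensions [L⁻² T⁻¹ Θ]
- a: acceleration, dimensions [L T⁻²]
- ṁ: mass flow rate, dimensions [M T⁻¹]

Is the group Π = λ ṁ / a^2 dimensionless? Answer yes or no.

no

Sum the exponent of each base dimension across the product:
  M: [λ]_M − 2·[a]_M + [ṁ]_M = (0) − 2·(0) + (1) = 1
  L: [λ]_L − 2·[a]_L + [ṁ]_L = (-2) − 2·(1) + (0) = -4
  T: [λ]_T − 2·[a]_T + [ṁ]_T = (-1) − 2·(-2) + (-1) = 2
  Θ: [λ]_Θ − 2·[a]_Θ + [ṁ]_Θ = (1) − 2·(0) + (0) = 1
Net dimensions [M L⁻⁴ T² Θ] ≠ [1] — not dimensionless.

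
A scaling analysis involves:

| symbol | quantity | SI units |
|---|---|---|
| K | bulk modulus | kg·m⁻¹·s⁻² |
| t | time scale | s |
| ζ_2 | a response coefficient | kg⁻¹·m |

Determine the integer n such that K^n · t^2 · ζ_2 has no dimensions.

Balance the M exponent: (1)·n from K, plus 2·(0) + (-1) = -1 from the rest, must sum to zero.
n − 1 = 0, so n = 1.

1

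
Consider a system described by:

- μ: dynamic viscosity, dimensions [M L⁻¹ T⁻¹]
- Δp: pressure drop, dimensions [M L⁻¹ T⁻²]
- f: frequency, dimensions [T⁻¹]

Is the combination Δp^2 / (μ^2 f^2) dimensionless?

yes

Sum the exponent of each base dimension across the product:
  M: −2·[μ]_M + 2·[Δp]_M − 2·[f]_M = −2·(1) + 2·(1) − 2·(0) = 0
  L: −2·[μ]_L + 2·[Δp]_L − 2·[f]_L = −2·(-1) + 2·(-1) − 2·(0) = 0
  T: −2·[μ]_T + 2·[Δp]_T − 2·[f]_T = −2·(-1) + 2·(-2) − 2·(-1) = 0
All base exponents vanish — dimensionless.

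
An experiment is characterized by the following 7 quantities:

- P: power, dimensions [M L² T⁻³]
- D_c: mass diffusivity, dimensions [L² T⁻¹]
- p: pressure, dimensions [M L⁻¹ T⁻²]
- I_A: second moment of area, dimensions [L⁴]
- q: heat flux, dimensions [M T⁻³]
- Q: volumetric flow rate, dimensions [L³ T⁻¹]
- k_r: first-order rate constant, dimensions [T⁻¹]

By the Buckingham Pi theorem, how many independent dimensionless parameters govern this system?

4

There are 7 variables and 3 base dimensions (M, L, T).
The dimension matrix has rank 3.
Independent dimensionless groups: 7 − 3 = 4.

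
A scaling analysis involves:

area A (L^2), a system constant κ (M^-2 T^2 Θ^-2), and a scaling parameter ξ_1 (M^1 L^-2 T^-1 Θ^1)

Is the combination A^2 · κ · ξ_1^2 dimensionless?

Sum the exponent of each base dimension across the product:
  M: 2·[A]_M + [κ]_M + 2·[ξ_1]_M = 2·(0) + (-2) + 2·(1) = 0
  L: 2·[A]_L + [κ]_L + 2·[ξ_1]_L = 2·(2) + (0) + 2·(-2) = 0
  T: 2·[A]_T + [κ]_T + 2·[ξ_1]_T = 2·(0) + (2) + 2·(-1) = 0
  Θ: 2·[A]_Θ + [κ]_Θ + 2·[ξ_1]_Θ = 2·(0) + (-2) + 2·(1) = 0
All base exponents vanish — dimensionless.

yes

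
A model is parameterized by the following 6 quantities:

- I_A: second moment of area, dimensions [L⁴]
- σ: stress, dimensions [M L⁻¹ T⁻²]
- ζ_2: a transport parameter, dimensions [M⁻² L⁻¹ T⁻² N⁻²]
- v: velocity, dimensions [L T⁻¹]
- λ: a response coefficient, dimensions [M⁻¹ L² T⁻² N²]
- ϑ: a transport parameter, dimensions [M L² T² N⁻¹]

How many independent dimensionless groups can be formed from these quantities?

2

There are 6 variables and 4 base dimensions (M, L, T, N).
The dimension matrix has rank 4.
Independent dimensionless groups: 6 − 4 = 2.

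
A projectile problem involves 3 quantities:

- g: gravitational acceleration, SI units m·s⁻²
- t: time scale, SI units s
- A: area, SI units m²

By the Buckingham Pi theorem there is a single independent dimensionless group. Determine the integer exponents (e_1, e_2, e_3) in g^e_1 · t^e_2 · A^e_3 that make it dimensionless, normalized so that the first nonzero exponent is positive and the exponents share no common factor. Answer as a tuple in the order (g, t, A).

L: e_1·(1) + e_2·(0) + e_3·(2) = 0
T: e_1·(-2) + e_2·(1) + e_3·(0) = 0
Solving this homogeneous linear system for the smallest-integer solution (first nonzero entry positive) gives (2, 4, -1).

(2, 4, -1)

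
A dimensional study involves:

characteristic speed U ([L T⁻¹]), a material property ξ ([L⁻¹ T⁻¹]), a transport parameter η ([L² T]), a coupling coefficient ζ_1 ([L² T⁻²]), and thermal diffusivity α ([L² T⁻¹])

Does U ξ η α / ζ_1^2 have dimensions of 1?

no

Sum the exponent of each base dimension across the product:
  L: [U]_L + [ξ]_L + [η]_L − 2·[ζ_1]_L + [α]_L = (1) + (-1) + (2) − 2·(2) + (2) = 0
  T: [U]_T + [ξ]_T + [η]_T − 2·[ζ_1]_T + [α]_T = (-1) + (-1) + (1) − 2·(-2) + (-1) = 2
Net dimensions [T²] ≠ [1] — not dimensionless.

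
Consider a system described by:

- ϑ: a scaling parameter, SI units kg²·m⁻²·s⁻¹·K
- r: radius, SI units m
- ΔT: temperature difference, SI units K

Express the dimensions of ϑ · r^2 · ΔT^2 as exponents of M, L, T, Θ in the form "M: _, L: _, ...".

M: 2, L: 0, T: -1, Θ: 3

Collect each base-dimension exponent across the product:
  M: (2) + 2·(0) + 2·(0) = 2
  L: (-2) + 2·(1) + 2·(0) = 0
  T: (-1) + 2·(0) + 2·(0) = -1
  Θ: (1) + 2·(0) + 2·(1) = 3
So the dimensions are [M² T⁻¹ Θ³].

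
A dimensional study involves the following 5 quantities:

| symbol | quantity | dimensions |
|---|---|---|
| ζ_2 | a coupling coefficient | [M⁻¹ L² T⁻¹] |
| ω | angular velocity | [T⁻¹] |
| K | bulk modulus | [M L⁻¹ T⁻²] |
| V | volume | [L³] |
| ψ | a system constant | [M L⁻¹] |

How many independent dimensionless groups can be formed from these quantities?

There are 5 variables and 3 base dimensions (M, L, T).
The dimension matrix has rank 3.
Independent dimensionless groups: 5 − 3 = 2.

2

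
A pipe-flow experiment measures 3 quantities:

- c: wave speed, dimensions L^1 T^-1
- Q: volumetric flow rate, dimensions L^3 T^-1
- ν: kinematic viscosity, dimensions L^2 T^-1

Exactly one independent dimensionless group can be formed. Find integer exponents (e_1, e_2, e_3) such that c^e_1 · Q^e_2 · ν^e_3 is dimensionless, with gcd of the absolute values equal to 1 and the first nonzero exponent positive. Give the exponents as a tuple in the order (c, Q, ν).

L: e_1·(1) + e_2·(3) + e_3·(2) = 0
T: e_1·(-1) + e_2·(-1) + e_3·(-1) = 0
Solving this homogeneous linear system for the smallest-integer solution (first nonzero entry positive) gives (1, 1, -2).

(1, 1, -2)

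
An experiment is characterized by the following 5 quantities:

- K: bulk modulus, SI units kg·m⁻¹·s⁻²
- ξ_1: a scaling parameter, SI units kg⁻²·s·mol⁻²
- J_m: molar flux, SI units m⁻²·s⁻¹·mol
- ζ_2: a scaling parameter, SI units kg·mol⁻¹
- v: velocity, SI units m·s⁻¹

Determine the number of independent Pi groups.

1

There are 5 variables and 4 base dimensions (M, L, T, N).
The dimension matrix has rank 4.
Independent dimensionless groups: 5 − 4 = 1.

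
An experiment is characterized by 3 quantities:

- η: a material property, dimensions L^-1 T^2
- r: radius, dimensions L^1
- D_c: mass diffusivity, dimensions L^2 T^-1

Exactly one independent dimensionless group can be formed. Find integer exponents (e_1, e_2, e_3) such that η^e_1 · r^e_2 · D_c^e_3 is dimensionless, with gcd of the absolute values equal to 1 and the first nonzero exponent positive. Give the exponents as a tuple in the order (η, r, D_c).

(1, -3, 2)

L: e_1·(-1) + e_2·(1) + e_3·(2) = 0
T: e_1·(2) + e_2·(0) + e_3·(-1) = 0
Solving this homogeneous linear system for the smallest-integer solution (first nonzero entry positive) gives (1, -3, 2).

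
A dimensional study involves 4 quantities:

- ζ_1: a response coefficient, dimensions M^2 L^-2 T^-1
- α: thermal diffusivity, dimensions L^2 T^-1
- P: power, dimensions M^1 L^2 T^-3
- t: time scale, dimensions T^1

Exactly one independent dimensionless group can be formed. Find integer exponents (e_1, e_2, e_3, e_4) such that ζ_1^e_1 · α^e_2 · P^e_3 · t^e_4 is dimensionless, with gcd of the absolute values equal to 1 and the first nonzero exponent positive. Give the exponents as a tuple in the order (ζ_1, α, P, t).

(1, 3, -2, -2)

M: e_1·(2) + e_2·(0) + e_3·(1) + e_4·(0) = 0
L: e_1·(-2) + e_2·(2) + e_3·(2) + e_4·(0) = 0
T: e_1·(-1) + e_2·(-1) + e_3·(-3) + e_4·(1) = 0
Solving this homogeneous linear system for the smallest-integer solution (first nonzero entry positive) gives (1, 3, -2, -2).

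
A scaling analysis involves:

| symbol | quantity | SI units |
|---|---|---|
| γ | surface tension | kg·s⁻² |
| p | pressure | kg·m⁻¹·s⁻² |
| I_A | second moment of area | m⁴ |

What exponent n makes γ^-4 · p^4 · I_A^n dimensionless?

Balance the L exponent: (4)·n from I_A, plus −4·(0) + 4·(-1) = -4 from the rest, must sum to zero.
4n − 4 = 0, so n = 1.

1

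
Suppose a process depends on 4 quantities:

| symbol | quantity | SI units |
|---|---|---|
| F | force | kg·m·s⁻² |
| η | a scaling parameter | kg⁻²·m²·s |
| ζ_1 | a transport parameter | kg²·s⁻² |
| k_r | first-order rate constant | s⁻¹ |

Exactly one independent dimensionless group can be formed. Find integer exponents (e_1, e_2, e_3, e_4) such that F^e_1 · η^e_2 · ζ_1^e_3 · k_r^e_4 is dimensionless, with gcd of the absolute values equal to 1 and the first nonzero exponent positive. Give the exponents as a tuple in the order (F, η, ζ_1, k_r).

M: e_1·(1) + e_2·(-2) + e_3·(2) + e_4·(0) = 0
L: e_1·(1) + e_2·(2) + e_3·(0) + e_4·(0) = 0
T: e_1·(-2) + e_2·(1) + e_3·(-2) + e_4·(-1) = 0
Solving this homogeneous linear system for the smallest-integer solution (first nonzero entry positive) gives (2, -1, -2, -1).

(2, -1, -2, -1)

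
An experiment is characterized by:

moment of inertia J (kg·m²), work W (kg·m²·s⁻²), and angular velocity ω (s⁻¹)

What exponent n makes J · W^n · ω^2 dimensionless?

-1

Balance the M exponent: (1)·n from W, plus (1) + 2·(0) = 1 from the rest, must sum to zero.
n + 1 = 0, so n = -1.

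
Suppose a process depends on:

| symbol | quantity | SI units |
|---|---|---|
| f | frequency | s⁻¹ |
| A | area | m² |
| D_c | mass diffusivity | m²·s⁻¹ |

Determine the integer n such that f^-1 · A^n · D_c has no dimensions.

Balance the L exponent: (2)·n from A, plus −(0) + (2) = 2 from the rest, must sum to zero.
2n + 2 = 0, so n = -1.

-1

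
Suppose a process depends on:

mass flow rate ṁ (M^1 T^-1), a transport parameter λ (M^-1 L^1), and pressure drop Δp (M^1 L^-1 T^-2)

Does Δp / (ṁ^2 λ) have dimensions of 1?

no

Sum the exponent of each base dimension across the product:
  M: −2·[ṁ]_M − [λ]_M + [Δp]_M = −2·(1) − (-1) + (1) = 0
  L: −2·[ṁ]_L − [λ]_L + [Δp]_L = −2·(0) − (1) + (-1) = -2
  T: −2·[ṁ]_T − [λ]_T + [Δp]_T = −2·(-1) − (0) + (-2) = 0
Net dimensions [L⁻²] ≠ [1] — not dimensionless.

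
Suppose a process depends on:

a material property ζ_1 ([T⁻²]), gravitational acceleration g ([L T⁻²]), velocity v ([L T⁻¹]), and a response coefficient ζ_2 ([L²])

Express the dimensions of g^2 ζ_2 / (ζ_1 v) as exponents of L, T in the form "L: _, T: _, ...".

Collect each base-dimension exponent across the product:
  L: −(0) + 2·(1) − (1) + (2) = 3
  T: −(-2) + 2·(-2) − (-1) + (0) = -1
So the dimensions are [L³ T⁻¹].

L: 3, T: -1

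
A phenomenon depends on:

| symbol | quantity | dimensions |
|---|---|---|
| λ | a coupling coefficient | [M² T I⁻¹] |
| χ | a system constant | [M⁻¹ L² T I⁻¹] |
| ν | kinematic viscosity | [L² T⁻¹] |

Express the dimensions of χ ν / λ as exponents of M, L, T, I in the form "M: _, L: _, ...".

Collect each base-dimension exponent across the product:
  M: −(2) + (-1) + (0) = -3
  L: −(0) + (2) + (2) = 4
  T: −(1) + (1) + (-1) = -1
  I: −(-1) + (-1) + (0) = 0
So the dimensions are [M⁻³ L⁴ T⁻¹].

M: -3, L: 4, T: -1, I: 0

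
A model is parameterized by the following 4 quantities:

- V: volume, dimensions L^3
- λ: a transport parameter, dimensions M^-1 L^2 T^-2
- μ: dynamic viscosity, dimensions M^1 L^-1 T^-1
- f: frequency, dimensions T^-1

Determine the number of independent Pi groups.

There are 4 variables and 3 base dimensions (M, L, T).
The dimension matrix has rank 3.
Independent dimensionless groups: 4 − 3 = 1.

1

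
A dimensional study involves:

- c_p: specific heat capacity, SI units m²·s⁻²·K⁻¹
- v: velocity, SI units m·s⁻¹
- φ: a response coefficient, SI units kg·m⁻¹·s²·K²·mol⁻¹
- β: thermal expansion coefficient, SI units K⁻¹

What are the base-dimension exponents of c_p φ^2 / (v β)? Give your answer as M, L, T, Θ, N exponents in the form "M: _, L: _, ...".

Collect each base-dimension exponent across the product:
  M: (0) − (0) + 2·(1) − (0) = 2
  L: (2) − (1) + 2·(-1) − (0) = -1
  T: (-2) − (-1) + 2·(2) − (0) = 3
  Θ: (-1) − (0) + 2·(2) − (-1) = 4
  N: (0) − (0) + 2·(-1) − (0) = -2
So the dimensions are [M² L⁻¹ T³ Θ⁴ N⁻²].

M: 2, L: -1, T: 3, Θ: 4, N: -2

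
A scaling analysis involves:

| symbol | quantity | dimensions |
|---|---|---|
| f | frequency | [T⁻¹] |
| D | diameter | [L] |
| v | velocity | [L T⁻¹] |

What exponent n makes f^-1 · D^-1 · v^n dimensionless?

Balance the L exponent: (1)·n from v, plus −(0) − (1) = -1 from the rest, must sum to zero.
n − 1 = 0, so n = 1.

1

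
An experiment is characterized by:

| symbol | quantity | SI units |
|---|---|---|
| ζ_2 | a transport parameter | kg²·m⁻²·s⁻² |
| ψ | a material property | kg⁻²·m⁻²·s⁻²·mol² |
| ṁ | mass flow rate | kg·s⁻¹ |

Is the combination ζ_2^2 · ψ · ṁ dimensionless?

Sum the exponent of each base dimension across the product:
  M: 2·[ζ_2]_M + [ψ]_M + [ṁ]_M = 2·(2) + (-2) + (1) = 3
  L: 2·[ζ_2]_L + [ψ]_L + [ṁ]_L = 2·(-2) + (-2) + (0) = -6
  T: 2·[ζ_2]_T + [ψ]_T + [ṁ]_T = 2·(-2) + (-2) + (-1) = -7
  N: 2·[ζ_2]_N + [ψ]_N + [ṁ]_N = 2·(0) + (2) + (0) = 2
Net dimensions [M³ L⁻⁶ T⁻⁷ N²] ≠ [1] — not dimensionless.

no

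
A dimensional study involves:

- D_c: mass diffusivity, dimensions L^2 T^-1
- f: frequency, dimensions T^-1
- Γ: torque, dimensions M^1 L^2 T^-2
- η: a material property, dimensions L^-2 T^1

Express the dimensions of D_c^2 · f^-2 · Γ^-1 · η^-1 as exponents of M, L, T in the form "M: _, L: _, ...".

M: -1, L: 4, T: 1

Collect each base-dimension exponent across the product:
  M: 2·(0) − 2·(0) − (1) − (0) = -1
  L: 2·(2) − 2·(0) − (2) − (-2) = 4
  T: 2·(-1) − 2·(-1) − (-2) − (1) = 1
So the dimensions are [M⁻¹ L⁴ T].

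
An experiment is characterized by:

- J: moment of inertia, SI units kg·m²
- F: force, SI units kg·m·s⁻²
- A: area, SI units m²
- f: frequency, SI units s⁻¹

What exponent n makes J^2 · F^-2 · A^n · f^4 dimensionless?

-1

Balance the L exponent: (2)·n from A, plus 2·(2) − 2·(1) + 4·(0) = 2 from the rest, must sum to zero.
2n + 2 = 0, so n = -1.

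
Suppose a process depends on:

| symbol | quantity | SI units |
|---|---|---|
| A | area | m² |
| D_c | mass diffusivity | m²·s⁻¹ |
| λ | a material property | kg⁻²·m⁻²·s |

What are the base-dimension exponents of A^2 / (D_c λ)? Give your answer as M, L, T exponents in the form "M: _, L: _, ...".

Collect each base-dimension exponent across the product:
  M: 2·(0) − (0) − (-2) = 2
  L: 2·(2) − (2) − (-2) = 4
  T: 2·(0) − (-1) − (1) = 0
So the dimensions are [M² L⁴].

M: 2, L: 4, T: 0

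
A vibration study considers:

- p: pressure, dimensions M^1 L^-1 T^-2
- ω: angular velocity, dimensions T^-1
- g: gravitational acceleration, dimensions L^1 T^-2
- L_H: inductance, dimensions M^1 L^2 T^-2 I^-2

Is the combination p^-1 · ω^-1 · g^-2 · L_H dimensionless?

Sum the exponent of each base dimension across the product:
  M: −[p]_M − [ω]_M − 2·[g]_M + [L_H]_M = −(1) − (0) − 2·(0) + (1) = 0
  L: −[p]_L − [ω]_L − 2·[g]_L + [L_H]_L = −(-1) − (0) − 2·(1) + (2) = 1
  T: −[p]_T − [ω]_T − 2·[g]_T + [L_H]_T = −(-2) − (-1) − 2·(-2) + (-2) = 5
  I: −[p]_I − [ω]_I − 2·[g]_I + [L_H]_I = −(0) − (0) − 2·(0) + (-2) = -2
Net dimensions [L T⁵ I⁻²] ≠ [1] — not dimensionless.

no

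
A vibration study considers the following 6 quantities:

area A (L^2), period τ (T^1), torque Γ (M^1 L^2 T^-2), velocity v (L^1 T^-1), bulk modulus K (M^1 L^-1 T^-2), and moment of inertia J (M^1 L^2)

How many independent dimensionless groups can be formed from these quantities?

There are 6 variables and 3 base dimensions (M, L, T).
The dimension matrix has rank 3.
Independent dimensionless groups: 6 − 3 = 3.

3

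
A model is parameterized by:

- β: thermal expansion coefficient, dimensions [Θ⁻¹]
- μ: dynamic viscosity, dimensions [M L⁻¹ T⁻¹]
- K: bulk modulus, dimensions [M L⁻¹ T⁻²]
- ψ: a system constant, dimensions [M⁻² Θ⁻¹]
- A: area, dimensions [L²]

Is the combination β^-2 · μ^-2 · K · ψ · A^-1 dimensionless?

Sum the exponent of each base dimension across the product:
  M: −2·[β]_M − 2·[μ]_M + [K]_M + [ψ]_M − [A]_M = −2·(0) − 2·(1) + (1) + (-2) − (0) = -3
  L: −2·[β]_L − 2·[μ]_L + [K]_L + [ψ]_L − [A]_L = −2·(0) − 2·(-1) + (-1) + (0) − (2) = -1
  T: −2·[β]_T − 2·[μ]_T + [K]_T + [ψ]_T − [A]_T = −2·(0) − 2·(-1) + (-2) + (0) − (0) = 0
  Θ: −2·[β]_Θ − 2·[μ]_Θ + [K]_Θ + [ψ]_Θ − [A]_Θ = −2·(-1) − 2·(0) + (0) + (-1) − (0) = 1
Net dimensions [M⁻³ L⁻¹ Θ] ≠ [1] — not dimensionless.

no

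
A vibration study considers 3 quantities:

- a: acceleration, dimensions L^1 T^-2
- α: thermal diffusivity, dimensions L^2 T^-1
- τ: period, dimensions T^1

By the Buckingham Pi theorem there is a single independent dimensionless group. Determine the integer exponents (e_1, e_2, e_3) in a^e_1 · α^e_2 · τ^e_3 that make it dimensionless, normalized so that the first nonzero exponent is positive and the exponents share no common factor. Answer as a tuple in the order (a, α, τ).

L: e_1·(1) + e_2·(2) + e_3·(0) = 0
T: e_1·(-2) + e_2·(-1) + e_3·(1) = 0
Solving this homogeneous linear system for the smallest-integer solution (first nonzero entry positive) gives (2, -1, 3).

(2, -1, 3)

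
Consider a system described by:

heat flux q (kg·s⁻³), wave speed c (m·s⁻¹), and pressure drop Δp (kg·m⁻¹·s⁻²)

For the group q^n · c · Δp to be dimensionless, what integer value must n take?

-1

Balance the M exponent: (1)·n from q, plus (0) + (1) = 1 from the rest, must sum to zero.
n + 1 = 0, so n = -1.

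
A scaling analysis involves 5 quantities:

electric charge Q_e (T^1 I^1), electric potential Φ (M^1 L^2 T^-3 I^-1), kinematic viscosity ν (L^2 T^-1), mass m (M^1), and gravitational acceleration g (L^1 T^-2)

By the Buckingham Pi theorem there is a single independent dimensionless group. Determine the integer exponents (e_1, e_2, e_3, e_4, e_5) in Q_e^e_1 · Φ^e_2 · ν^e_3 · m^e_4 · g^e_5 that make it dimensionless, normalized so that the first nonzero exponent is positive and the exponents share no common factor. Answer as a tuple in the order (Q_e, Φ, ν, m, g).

M: e_1·(0) + e_2·(1) + e_3·(0) + e_4·(1) + e_5·(0) = 0
L: e_1·(0) + e_2·(2) + e_3·(2) + e_4·(0) + e_5·(1) = 0
T: e_1·(1) + e_2·(-3) + e_3·(-1) + e_4·(0) + e_5·(-2) = 0
I: e_1·(1) + e_2·(-1) + e_3·(0) + e_4·(0) + e_5·(0) = 0
Solving this homogeneous linear system for the smallest-integer solution (first nonzero entry positive) gives (3, 3, -2, -3, -2).

(3, 3, -2, -3, -2)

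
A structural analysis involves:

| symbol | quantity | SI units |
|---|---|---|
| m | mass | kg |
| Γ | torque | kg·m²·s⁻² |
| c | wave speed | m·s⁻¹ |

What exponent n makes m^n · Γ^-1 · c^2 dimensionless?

Balance the M exponent: (1)·n from m, plus −(1) + 2·(0) = -1 from the rest, must sum to zero.
n − 1 = 0, so n = 1.

1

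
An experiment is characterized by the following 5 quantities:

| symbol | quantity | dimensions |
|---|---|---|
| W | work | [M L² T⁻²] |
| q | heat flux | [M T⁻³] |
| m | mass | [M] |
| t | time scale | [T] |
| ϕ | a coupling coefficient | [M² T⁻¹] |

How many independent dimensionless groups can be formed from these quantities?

2

There are 5 variables and 3 base dimensions (M, L, T).
The dimension matrix has rank 3.
Independent dimensionless groups: 5 − 3 = 2.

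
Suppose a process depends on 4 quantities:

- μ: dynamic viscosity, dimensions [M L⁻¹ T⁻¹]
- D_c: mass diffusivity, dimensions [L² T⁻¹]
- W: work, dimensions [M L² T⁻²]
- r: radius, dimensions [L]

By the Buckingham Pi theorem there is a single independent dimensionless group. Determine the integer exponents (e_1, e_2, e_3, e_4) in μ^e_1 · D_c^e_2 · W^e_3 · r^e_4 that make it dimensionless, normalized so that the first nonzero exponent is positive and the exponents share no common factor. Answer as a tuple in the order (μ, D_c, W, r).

(1, 1, -1, 1)

M: e_1·(1) + e_2·(0) + e_3·(1) + e_4·(0) = 0
L: e_1·(-1) + e_2·(2) + e_3·(2) + e_4·(1) = 0
T: e_1·(-1) + e_2·(-1) + e_3·(-2) + e_4·(0) = 0
Solving this homogeneous linear system for the smallest-integer solution (first nonzero entry positive) gives (1, 1, -1, 1).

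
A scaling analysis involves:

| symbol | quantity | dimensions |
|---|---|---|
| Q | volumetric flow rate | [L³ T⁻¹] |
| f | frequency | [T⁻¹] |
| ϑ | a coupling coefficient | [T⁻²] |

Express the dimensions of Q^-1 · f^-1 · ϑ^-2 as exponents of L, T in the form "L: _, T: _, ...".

L: -3, T: 6

Collect each base-dimension exponent across the product:
  L: −(3) − (0) − 2·(0) = -3
  T: −(-1) − (-1) − 2·(-2) = 6
So the dimensions are [L⁻³ T⁶].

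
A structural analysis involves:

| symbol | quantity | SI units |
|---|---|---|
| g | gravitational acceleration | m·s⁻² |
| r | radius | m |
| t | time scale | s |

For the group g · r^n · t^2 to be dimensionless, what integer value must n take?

Balance the L exponent: (1)·n from r, plus (1) + 2·(0) = 1 from the rest, must sum to zero.
n + 1 = 0, so n = -1.

-1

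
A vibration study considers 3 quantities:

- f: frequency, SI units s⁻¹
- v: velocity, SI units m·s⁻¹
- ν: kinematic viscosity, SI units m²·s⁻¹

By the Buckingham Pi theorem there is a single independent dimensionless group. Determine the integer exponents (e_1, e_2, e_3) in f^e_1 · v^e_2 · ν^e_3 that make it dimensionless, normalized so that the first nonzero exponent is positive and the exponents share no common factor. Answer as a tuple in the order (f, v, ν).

(1, -2, 1)

L: e_1·(0) + e_2·(1) + e_3·(2) = 0
T: e_1·(-1) + e_2·(-1) + e_3·(-1) = 0
Solving this homogeneous linear system for the smallest-integer solution (first nonzero entry positive) gives (1, -2, 1).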